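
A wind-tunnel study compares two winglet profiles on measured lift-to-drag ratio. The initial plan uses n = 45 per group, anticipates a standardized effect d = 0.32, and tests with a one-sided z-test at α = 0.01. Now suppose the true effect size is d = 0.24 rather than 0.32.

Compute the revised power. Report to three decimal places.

With d = 0.24: δ = d·√(n/2) = 0.24 × √(45/2) = 1.1384. Critical value z_{0.01} = 2.326.
Revised power = Φ(δ − 2.326) = Φ(-1.188) = 0.1174.

Power ≈ 0.117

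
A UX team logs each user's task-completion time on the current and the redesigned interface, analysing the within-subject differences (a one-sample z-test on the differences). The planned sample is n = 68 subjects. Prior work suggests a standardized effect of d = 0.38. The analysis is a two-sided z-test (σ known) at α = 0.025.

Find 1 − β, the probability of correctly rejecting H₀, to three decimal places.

Power ≈ 0.814

Noncentrality parameter: δ = d·√n = 0.38 × √68 = 3.1336
Critical value for a two-sided test at α = 0.025: z_{α/2} = 2.241.
Power = Φ(δ − 2.241) + Φ(−δ − 2.241) = Φ(0.892) + Φ(-5.375) = 0.8138 + 0.0000 = 0.8138.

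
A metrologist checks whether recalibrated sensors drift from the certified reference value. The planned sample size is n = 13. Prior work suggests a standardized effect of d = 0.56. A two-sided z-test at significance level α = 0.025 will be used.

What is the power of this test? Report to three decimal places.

Power ≈ 0.412

Noncentrality parameter: δ = d·√n = 0.56 × √13 = 2.0191
Critical value for a two-sided test at α = 0.025: z_{α/2} = 2.241.
Power = Φ(δ − 2.241) + Φ(−δ − 2.241) = Φ(-0.222) + Φ(-4.261) = 0.4120 + 0.0000 = 0.4121.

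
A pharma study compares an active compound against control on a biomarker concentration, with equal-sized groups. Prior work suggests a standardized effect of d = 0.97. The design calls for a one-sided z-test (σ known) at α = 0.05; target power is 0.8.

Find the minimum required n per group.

Set Φ(δ − 1.645) = 0.8; then δ − 1.645 = Φ⁻¹(0.8) = 0.842, giving δ = 2.486.
δ = d·√(n/2) ⇒ n = 2(δ/d)² = 2 × (2.486 / 0.97)² = 13.14.
Rounding up, n = 14 per group.

n = 14 per group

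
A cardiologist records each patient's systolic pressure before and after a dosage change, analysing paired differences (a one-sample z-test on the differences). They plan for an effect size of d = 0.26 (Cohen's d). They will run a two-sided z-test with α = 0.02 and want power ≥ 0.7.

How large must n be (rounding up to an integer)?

n = 121

Set Φ(δ − 2.326) = 0.7; then δ − 2.326 = Φ⁻¹(0.7) = 0.524, giving δ = 2.851.
(Ignoring the negligible lower-tail rejection probability gives the usual closed-form inversion.)
δ = d·√n ⇒ n = (δ/d)² = (2.851 / 0.26)² = 120.22.
Round up to the next whole unit.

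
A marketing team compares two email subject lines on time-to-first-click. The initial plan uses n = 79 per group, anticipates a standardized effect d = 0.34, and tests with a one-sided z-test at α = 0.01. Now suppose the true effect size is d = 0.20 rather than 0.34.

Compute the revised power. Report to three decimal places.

With d = 0.20: δ = d·√(n/2) = 0.20 × √(79/2) = 1.2570. Critical value z_{0.01} = 2.326.
Revised power = Φ(δ − 2.326) = Φ(-1.069) = 0.1425.

Power ≈ 0.142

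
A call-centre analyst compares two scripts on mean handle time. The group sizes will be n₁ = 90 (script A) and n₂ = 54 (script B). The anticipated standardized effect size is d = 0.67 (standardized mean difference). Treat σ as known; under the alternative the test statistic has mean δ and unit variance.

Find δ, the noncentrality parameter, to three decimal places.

δ = d / √(1/n₁ + 1/n₂) = 0.67 / √(1/90 + 1/54) = 3.8923

δ ≈ 3.892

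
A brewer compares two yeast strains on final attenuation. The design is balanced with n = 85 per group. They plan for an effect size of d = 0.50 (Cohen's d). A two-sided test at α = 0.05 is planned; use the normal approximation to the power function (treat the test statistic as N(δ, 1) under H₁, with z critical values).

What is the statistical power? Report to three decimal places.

Noncentrality parameter: δ = d·√(n/2) = 0.50 × √(85/2) = 3.2596
Critical value for a two-sided test at α = 0.05: z_{α/2} = 1.960.
Power = Φ(δ − 1.960) + Φ(−δ − 1.960) = Φ(1.300) + Φ(-5.220) = 0.9031 + 0.0000 = 0.9031.

Power ≈ 0.903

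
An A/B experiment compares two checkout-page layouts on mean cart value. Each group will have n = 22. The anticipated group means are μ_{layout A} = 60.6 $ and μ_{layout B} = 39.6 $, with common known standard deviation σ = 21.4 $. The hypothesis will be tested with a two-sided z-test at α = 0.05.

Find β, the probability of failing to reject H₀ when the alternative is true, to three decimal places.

β ≈ 0.098

Standardized effect: d = |μ_{layout A} − μ_{layout B}| / σ = |60.6 − 39.6| / 21.4 = 0.9813
Noncentrality parameter: δ = d·√(n/2) = 0.9813 × √(22/2) = 3.2546
Two-sided α = 0.05 → critical value z_{0.025} = 1.960.
Power = Φ(δ − 1.960) + Φ(−δ − 1.960) = Φ(1.295) + Φ(-5.215) = 0.9023 + 0.0000 = 0.9023.
Type II error: β = 1 − power = 1 − 0.9023 = 0.0977.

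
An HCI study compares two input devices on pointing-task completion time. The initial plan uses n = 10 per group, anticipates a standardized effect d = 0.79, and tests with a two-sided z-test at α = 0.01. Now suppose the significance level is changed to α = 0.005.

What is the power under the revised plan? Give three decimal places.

δ = d·√(n/2) = 0.79 × √(10/2) = 1.7665 (unchanged). New critical value: z_{0.0025} = 2.807.
Revised power = Φ(δ − 2.807) + Φ(−δ − 2.807) = Φ(-1.041) + Φ(-4.574) = 0.1490 + 0.0000 = 0.1490.

Power ≈ 0.149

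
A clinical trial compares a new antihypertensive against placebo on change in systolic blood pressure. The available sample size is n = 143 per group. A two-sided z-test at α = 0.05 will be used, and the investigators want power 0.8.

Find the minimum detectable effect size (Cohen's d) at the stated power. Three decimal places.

d ≈ 0.331

Required noncentrality: δ = z_{0.025} + z_{0.20} = 1.960 + 0.842 = 2.802.
(Lower-tail contribution to power is negligible for δ > 0.)
δ = d·√(n/2) ⇒ d = δ/√(n/2) = 2.802/√(143/2) = 0.3313.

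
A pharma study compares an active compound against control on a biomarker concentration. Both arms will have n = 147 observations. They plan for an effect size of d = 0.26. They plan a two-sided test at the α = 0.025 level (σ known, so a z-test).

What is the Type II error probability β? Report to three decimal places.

Noncentrality parameter: δ = d·√(n/2) = 0.26 × √(147/2) = 2.2290
Critical value for a two-sided test at α = 0.025: z_{α/2} = 2.241.
Power = Φ(δ − 2.241) + Φ(−δ − 2.241) = Φ(-0.012) + Φ(-4.470) = 0.4951 + 0.0000 = 0.4951.
Type II error: β = 1 − power = 1 − 0.4951 = 0.5049.

β ≈ 0.505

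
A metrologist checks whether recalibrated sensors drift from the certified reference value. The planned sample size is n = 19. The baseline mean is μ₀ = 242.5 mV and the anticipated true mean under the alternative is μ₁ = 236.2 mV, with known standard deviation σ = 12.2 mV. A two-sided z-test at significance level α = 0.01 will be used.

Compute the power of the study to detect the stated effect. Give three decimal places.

Power ≈ 0.373

Standardized effect: d = |μ₁ − μ₀| / σ = |236.2 − 242.5| / 12.2 = 0.5164
Noncentrality parameter: δ = d·√n = 0.5164 × √19 = 2.2509
Critical value for a two-sided test at α = 0.01: z_{α/2} = 2.576.
Power = Φ(δ − 2.576) + Φ(−δ − 2.576) = Φ(-0.325) + Φ(-4.827) = 0.3726 + 0.0000 = 0.3726.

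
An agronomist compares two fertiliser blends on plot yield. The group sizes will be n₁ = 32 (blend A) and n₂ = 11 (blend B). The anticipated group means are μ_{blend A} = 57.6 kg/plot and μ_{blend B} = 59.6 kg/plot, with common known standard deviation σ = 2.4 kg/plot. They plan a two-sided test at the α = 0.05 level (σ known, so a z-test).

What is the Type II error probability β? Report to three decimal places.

Standardized effect: d = |μ_{blend A} − μ_{blend B}| / σ = |57.6 − 59.6| / 2.4 = 0.8333
Noncentrality parameter: δ = d / √(1/n₁ + 1/n₂) = 0.8333 / √(1/32 + 1/11) = 2.3843
Critical value for a two-sided test at α = 0.05: z_{α/2} = 1.960.
Power = Φ(δ − 1.960) + Φ(−δ − 1.960) = Φ(0.424) + Φ(-4.344) = 0.6643 + 0.0000 = 0.6643.
Type II error: β = 1 − power = 1 − 0.6643 = 0.3357.

β ≈ 0.336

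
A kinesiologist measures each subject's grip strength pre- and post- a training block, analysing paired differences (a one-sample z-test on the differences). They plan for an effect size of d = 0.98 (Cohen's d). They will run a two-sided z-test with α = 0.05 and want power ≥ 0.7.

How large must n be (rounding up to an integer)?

n = 7

Set Φ(δ − 1.960) = 0.7; then δ − 1.960 = Φ⁻¹(0.7) = 0.524, giving δ = 2.484.
(For δ > 0 the lower-tail rejection region contributes negligibly to power, so the one-term inversion is standard.)
δ = d·√n ⇒ n = (δ/d)² = (2.484 / 0.98)² = 6.43.
Round up to the next whole unit.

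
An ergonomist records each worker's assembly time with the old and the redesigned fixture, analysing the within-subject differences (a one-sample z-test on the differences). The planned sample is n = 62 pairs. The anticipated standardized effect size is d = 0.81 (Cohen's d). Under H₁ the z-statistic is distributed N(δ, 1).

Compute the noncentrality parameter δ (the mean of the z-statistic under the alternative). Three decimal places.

δ ≈ 6.378

δ = d·√n = 0.81 × √62 = 6.3779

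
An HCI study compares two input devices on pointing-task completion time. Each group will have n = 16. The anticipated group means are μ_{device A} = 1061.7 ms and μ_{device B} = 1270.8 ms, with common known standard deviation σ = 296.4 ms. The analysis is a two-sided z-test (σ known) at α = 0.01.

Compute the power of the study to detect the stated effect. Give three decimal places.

Power ≈ 0.281

Standardized effect: d = |μ_{device A} − μ_{device B}| / σ = |1061.7 − 1270.8| / 296.4 = 0.7055
Noncentrality parameter: δ = d·√(n/2) = 0.7055 × √(16/2) = 1.9954
Critical value for a two-sided test at α = 0.01: z_{α/2} = 2.576.
Power = Φ(δ − 2.576) + Φ(−δ − 2.576) = Φ(-0.580) + Φ(-4.571) = 0.2808 + 0.0000 = 0.2808.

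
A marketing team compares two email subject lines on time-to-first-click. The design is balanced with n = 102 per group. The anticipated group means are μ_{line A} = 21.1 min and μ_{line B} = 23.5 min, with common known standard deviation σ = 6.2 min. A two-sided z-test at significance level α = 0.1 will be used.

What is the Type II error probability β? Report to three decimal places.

Standardized effect: d = |μ_{line A} − μ_{line B}| / σ = |21.1 − 23.5| / 6.2 = 0.3871
Noncentrality parameter: λ = d·√(n/2) = 0.3871 × √(102/2) = 2.7644
Critical value for a two-sided test at α = 0.1: z_{α/2} = 1.645.
Power = Φ(λ − 1.645) + Φ(−λ − 1.645) = Φ(1.120) + Φ(-4.409) = 0.8686 + 0.0000 = 0.8686.
Type II error: β = 1 − power = 1 − 0.8686 = 0.1314.

β ≈ 0.131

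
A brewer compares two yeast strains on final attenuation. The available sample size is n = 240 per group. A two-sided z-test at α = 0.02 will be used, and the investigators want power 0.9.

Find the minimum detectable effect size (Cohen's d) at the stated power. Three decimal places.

Need Φ(δ − 2.326) = 0.9, so δ = 2.326 + 1.282 = 3.608.
(The second rejection-region term Φ(−δ − z_{α/2}) is negligible and dropped.)
δ = d·√(n/2) ⇒ d = δ/√(n/2) = 3.608/√(240/2) = 0.3294.

d ≈ 0.329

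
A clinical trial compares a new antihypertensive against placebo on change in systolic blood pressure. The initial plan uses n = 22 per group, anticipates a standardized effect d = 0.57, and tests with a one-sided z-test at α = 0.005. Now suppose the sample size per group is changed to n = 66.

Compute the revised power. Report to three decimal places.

Power ≈ 0.758

With n = 66 per group: δ = d·√(n/2) = 0.57 × √(66/2) = 3.2744. Critical value z_{0.005} = 2.576.
Revised power = Φ(δ − 2.576) = Φ(0.699) = 0.7576.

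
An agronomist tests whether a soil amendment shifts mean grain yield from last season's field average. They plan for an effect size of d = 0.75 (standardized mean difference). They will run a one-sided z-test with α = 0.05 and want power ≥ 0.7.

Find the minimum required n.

n = 9

For power 0.7 need Φ(δ − z_{0.05}) = 0.7, so δ = z_{0.05} + z_{0.30} = 1.645 + 0.524 = 2.169.
δ = d·√n ⇒ n = (δ/d)² = (2.169 / 0.75)² = 8.37.
Rounding up, n = 9.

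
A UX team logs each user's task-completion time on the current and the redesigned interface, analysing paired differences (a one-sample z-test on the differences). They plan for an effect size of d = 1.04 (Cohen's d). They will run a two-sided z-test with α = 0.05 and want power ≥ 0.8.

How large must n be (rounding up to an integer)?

Set Φ(δ − 1.960) = 0.8; then δ − 1.960 = Φ⁻¹(0.8) = 0.842, giving δ = 2.802.
(The Φ(−δ − z_{α/2}) term is vanishingly small for δ > 0 and is dropped in the standard sample-size formula.)
δ = d·√n ⇒ n = (δ/d)² = (2.802 / 1.04)² = 7.26.
Round up to the next whole unit.

n = 8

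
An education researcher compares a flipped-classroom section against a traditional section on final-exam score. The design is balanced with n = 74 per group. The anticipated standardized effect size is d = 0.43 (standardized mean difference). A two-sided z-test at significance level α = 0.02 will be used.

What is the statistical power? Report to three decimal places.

Power ≈ 0.614

Noncentrality parameter: λ = d·√(n/2) = 0.43 × √(74/2) = 2.6156
Two-sided α = 0.02 → critical value z_{0.01} = 2.326.
Power = Φ(λ − 2.326) + Φ(−λ − 2.326) = Φ(0.289) + Φ(-4.942) = 0.6138 + 0.0000 = 0.6138.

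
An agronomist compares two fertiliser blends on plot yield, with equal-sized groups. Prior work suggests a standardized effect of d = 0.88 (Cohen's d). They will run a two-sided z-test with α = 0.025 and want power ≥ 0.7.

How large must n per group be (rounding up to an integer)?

n = 20 per group

Set Φ(δ − 2.241) = 0.7; then δ − 2.241 = Φ⁻¹(0.7) = 0.524, giving δ = 2.766.
(The Φ(−δ − z_{α/2}) term is vanishingly small for δ > 0 and is dropped in the standard sample-size formula.)
δ = d·√(n/2) ⇒ n = 2(δ/d)² = 2 × (2.766 / 0.88)² = 19.76.
Rounding up, n = 20 per group.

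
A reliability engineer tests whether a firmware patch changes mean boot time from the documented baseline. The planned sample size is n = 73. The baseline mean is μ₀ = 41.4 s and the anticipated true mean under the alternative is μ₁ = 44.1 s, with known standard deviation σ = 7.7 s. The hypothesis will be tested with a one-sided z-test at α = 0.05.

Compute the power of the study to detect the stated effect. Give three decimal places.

Power ≈ 0.912

Standardized effect: d = |μ₁ − μ₀| / σ = |44.1 − 41.4| / 7.7 = 0.3506
Noncentrality parameter: δ = d·√n = 0.3506 × √73 = 2.9959
Critical value for a one-sided test at α = 0.05: z_α = 1.645.
Power = Φ(δ − 1.645) = Φ(1.351) = 0.9117.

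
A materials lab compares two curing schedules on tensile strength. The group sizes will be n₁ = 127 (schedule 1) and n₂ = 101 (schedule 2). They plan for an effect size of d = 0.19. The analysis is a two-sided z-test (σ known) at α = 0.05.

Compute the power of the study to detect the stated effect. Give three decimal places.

Noncentrality parameter: δ = d / √(1/n₁ + 1/n₂) = 0.19 / √(1/127 + 1/101) = 1.4251
Two-sided α = 0.05 → critical value z_{0.025} = 1.960.
Power = Φ(δ − 1.960) + Φ(−δ − 1.960) = Φ(-0.535) + Φ(-3.385) = 0.2964 + 0.0004 = 0.2967.

Power ≈ 0.297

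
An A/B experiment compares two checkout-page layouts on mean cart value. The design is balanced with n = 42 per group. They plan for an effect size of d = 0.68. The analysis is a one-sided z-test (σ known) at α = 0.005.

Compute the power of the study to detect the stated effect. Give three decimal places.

Power ≈ 0.706

Noncentrality parameter: δ = d·√(n/2) = 0.68 × √(42/2) = 3.1162
One-sided α = 0.005 → critical value z_{0.005} = 2.576.
Power = Φ(δ − 2.576) = Φ(0.540) = 0.7055.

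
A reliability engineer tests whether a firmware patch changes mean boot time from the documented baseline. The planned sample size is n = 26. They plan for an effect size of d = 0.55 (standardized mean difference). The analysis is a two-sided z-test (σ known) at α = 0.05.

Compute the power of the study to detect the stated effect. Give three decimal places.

Noncentrality parameter: δ = d·√n = 0.55 × √26 = 2.8045
Two-sided α = 0.05 → critical value z_{0.025} = 1.960.
Power = Φ(δ − 1.960) + Φ(−δ − 1.960) = Φ(0.844) + Φ(-4.764) = 0.8008 + 0.0000 = 0.8008.

Power ≈ 0.801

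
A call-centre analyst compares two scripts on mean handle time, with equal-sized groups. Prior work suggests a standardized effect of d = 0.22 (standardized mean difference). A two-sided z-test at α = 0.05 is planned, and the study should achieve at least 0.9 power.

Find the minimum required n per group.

n = 435 per group

For power 0.9 need Φ(δ − z_{0.025}) = 0.9, so δ = z_{0.025} + z_{0.10} = 1.960 + 1.282 = 3.242.
(The Φ(−δ − z_{α/2}) term is vanishingly small for δ > 0 and is dropped in the standard sample-size formula.)
δ = d·√(n/2) ⇒ n = 2(δ/d)² = 2 × (3.242 / 0.22)² = 434.19.
Round up to the next whole unit.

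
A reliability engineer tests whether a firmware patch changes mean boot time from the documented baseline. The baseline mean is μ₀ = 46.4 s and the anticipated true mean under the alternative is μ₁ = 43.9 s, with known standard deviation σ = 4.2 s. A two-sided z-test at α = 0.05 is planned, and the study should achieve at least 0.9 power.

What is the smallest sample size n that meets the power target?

n = 30

Standardized effect: d = |μ₁ − μ₀| / σ = |43.9 − 46.4| / 4.2 = 0.5952
For power 0.9 need Φ(δ − z_{0.025}) = 0.9, so δ = z_{0.025} + z_{0.10} = 1.960 + 1.282 = 3.242.
(Ignoring the negligible lower-tail rejection probability gives the usual closed-form inversion.)
δ = d·√n ⇒ n = (δ/d)² = (3.242 / 0.5952)² = 29.66.
Rounding up, n = 30.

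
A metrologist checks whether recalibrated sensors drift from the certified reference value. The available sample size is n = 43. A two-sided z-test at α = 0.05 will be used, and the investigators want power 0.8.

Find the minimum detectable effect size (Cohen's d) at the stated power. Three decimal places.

Required noncentrality: δ = z_{0.025} + z_{0.20} = 1.960 + 0.842 = 2.802.
(Lower-tail contribution to power is negligible for δ > 0.)
δ = d·√n ⇒ d = δ/√n = 2.802/√43 = 0.4272.

d ≈ 0.427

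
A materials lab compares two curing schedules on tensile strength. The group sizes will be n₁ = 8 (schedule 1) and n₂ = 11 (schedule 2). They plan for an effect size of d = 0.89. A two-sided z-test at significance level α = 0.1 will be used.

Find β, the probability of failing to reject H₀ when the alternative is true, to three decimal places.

β ≈ 0.393

Noncentrality parameter: δ = d / √(1/n₁ + 1/n₂) = 0.89 / √(1/8 + 1/11) = 1.9154
Two-sided α = 0.1 → critical value z_{0.05} = 1.645.
Power = Φ(δ − 1.645) + Φ(−δ − 1.645) = Φ(0.271) + Φ(-3.560) = 0.6066 + 0.0002 = 0.6068.
Type II error: β = 1 − power = 1 − 0.6068 = 0.3932.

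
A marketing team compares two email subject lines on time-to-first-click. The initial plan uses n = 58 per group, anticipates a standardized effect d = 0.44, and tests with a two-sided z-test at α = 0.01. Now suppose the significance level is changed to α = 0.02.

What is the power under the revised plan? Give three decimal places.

δ = d·√(n/2) = 0.44 × √(58/2) = 2.3695 (unchanged). New critical value: z_{0.01} = 2.326.
Revised power = Φ(δ − 2.326) + Φ(−δ − 2.326) = Φ(0.043) + Φ(-4.696) = 0.5172 + 0.0000 = 0.5172.

Power ≈ 0.517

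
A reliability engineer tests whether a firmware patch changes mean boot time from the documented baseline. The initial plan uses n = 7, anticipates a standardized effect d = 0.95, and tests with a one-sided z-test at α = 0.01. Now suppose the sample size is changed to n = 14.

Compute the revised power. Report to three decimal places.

With n = 14: δ = d·√n = 0.95 × √14 = 3.5546. Critical value z_{0.01} = 2.326.
Revised power = P(Z > 2.326 − δ) = Φ(1.228) = 0.8903.

Power ≈ 0.890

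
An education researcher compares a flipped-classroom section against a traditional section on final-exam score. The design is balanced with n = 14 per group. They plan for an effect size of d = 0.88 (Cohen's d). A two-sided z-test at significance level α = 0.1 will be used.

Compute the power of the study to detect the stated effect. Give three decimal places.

Noncentrality parameter: δ = d·√(n/2) = 0.88 × √(14/2) = 2.3283
Critical value for a two-sided test at α = 0.1: z_{α/2} = 1.645.
Power = Φ(δ − 1.645) + Φ(−δ − 1.645) = Φ(0.683) + Φ(-3.973) = 0.7528 + 0.0000 = 0.7529.

Power ≈ 0.753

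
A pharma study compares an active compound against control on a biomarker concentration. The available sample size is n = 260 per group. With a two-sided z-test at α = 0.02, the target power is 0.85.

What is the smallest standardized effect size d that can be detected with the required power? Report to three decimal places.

Need Φ(δ − 2.326) = 0.85, so δ = 2.326 + 1.036 = 3.363.
(Lower-tail contribution to power is negligible for δ > 0.)
δ = d·√(n/2) ⇒ d = δ/√(n/2) = 3.363/√(260/2) = 0.2949.

d ≈ 0.295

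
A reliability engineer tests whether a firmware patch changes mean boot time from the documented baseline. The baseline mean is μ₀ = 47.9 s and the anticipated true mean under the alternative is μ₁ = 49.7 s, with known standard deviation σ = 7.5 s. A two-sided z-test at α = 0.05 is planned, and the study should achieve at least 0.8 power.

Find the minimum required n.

Standardized effect: d = |μ₁ − μ₀| / σ = |49.7 − 47.9| / 7.5 = 0.2400
For power 0.8 need Φ(δ − z_{0.025}) = 0.8, so δ = z_{0.025} + z_{0.20} = 1.960 + 0.842 = 2.802.
(The Φ(−δ − z_{α/2}) term is vanishingly small for δ > 0 and is dropped in the standard sample-size formula.)
δ = d·√n ⇒ n = (δ/d)² = (2.802 / 0.2400)² = 136.27.
Rounding up, n = 137.

n = 137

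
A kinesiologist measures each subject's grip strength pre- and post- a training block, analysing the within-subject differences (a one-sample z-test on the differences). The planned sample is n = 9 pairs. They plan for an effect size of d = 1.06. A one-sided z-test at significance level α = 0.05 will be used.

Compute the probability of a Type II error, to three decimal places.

Noncentrality parameter: δ = d·√n = 1.06 × √9 = 3.1800
Critical value for a one-sided test at α = 0.05: z_α = 1.645.
Power = P(Z > 1.645 − δ) = Φ(1.535) = 0.9376.
Type II error: β = 1 − power = 1 − 0.9376 = 0.0624.

β ≈ 0.062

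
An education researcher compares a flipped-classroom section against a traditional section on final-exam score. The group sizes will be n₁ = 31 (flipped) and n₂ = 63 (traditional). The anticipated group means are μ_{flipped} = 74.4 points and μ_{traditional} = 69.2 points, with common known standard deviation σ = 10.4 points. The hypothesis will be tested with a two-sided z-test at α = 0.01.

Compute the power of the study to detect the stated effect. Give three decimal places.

Standardized effect: d = |μ_{flipped} − μ_{traditional}| / σ = |74.4 − 69.2| / 10.4 = 0.5000
Noncentrality parameter: δ = d / √(1/n₁ + 1/n₂) = 0.5000 / √(1/31 + 1/63) = 2.2791
Two-sided α = 0.01 → critical value z_{0.005} = 2.576.
Power = Φ(δ − 2.576) + Φ(−δ − 2.576) = Φ(-0.297) + Φ(-4.855) = 0.3833 + 0.0000 = 0.3833.

Power ≈ 0.383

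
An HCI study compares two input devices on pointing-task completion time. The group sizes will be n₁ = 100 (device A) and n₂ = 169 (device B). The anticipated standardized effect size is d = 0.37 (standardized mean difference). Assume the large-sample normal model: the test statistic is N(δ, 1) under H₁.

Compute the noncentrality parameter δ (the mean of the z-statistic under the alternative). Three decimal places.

δ = d / √(1/n₁ + 1/n₂) = 0.37 / √(1/100 + 1/169) = 2.9327

δ ≈ 2.933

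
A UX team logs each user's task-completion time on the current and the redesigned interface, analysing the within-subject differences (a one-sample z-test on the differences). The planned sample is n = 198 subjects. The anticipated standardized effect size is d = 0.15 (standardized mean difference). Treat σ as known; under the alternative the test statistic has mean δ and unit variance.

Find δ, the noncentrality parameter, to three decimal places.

δ ≈ 2.111

The noncentrality parameter scales effect size by the design's sample-size factor: δ = d·√n = 0.15 × √198 = 2.1107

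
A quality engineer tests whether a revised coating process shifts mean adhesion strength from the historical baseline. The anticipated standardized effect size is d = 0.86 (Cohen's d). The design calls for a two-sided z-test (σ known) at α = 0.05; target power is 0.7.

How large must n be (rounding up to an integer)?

Set Φ(δ − 1.960) = 0.7; then δ − 1.960 = Φ⁻¹(0.7) = 0.524, giving δ = 2.484.
(The Φ(−δ − z_{α/2}) term is vanishingly small for δ > 0 and is dropped in the standard sample-size formula.)
δ = d·√n ⇒ n = (δ/d)² = (2.484 / 0.86)² = 8.35.
Round up to the next whole unit.

n = 9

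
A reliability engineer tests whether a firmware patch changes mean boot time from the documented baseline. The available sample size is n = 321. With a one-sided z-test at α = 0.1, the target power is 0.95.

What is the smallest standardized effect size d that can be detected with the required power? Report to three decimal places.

d ≈ 0.163

Required noncentrality: δ = z_{0.1} + z_{0.05} = 1.282 + 1.645 = 2.926.
δ = d·√n ⇒ d = δ/√n = 2.926/√321 = 0.1633.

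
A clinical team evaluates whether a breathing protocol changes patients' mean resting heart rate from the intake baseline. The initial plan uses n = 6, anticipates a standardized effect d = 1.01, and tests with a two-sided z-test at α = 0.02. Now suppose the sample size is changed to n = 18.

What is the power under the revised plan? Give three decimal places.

Power ≈ 0.975

With n = 18: δ = d·√n = 1.01 × √18 = 4.2851. Critical value z_{0.01} = 2.326.
Revised power = Φ(δ − 2.326) + Φ(−δ − 2.326) = Φ(1.959) + Φ(-6.611) = 0.9749 + 0.0000 = 0.9749.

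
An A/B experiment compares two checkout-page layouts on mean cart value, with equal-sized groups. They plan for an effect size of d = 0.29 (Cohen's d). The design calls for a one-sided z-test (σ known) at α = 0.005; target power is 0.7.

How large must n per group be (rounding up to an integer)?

For power 0.7 need Φ(δ − z_{0.005}) = 0.7, so δ = z_{0.005} + z_{0.30} = 2.576 + 0.524 = 3.100.
δ = d·√(n/2) ⇒ n = 2(δ/d)² = 2 × (3.100 / 0.29)² = 228.57.
Rounding up, n = 229 per group.

n = 229 per group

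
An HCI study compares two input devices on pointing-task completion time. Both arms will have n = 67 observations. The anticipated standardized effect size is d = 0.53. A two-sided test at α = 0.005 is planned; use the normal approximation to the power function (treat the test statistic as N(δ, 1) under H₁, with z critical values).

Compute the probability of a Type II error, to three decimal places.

β ≈ 0.397

Noncentrality parameter: λ = d·√(n/2) = 0.53 × √(67/2) = 3.0676
Two-sided α = 0.005 → critical value z_{0.0025} = 2.807.
Power = Φ(λ − 2.807) + Φ(−λ − 2.807) = Φ(0.261) + Φ(-5.875) = 0.6028 + 0.0000 = 0.6028.
Type II error: β = 1 − power = 1 − 0.6028 = 0.3972.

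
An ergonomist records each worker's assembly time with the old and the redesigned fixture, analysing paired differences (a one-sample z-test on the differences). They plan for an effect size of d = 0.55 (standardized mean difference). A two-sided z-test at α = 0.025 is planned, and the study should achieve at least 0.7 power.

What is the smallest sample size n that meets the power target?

Set Φ(δ − 2.241) = 0.7; then δ − 2.241 = Φ⁻¹(0.7) = 0.524, giving δ = 2.766.
(Ignoring the negligible lower-tail rejection probability gives the usual closed-form inversion.)
δ = d·√n ⇒ n = (δ/d)² = (2.766 / 0.55)² = 25.29.
Rounding up, n = 26.

n = 26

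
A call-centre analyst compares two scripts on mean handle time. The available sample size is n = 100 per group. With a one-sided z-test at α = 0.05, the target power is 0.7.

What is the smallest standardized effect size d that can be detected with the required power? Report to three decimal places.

Need Φ(δ − 1.645) = 0.7, so δ = 1.645 + 0.524 = 2.169.
δ = d·√(n/2) ⇒ d = δ/√(n/2) = 2.169/√(100/2) = 0.3068.

d ≈ 0.307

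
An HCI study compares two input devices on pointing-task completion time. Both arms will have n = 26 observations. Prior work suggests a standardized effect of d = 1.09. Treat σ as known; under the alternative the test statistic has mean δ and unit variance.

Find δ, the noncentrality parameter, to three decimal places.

The noncentrality parameter scales effect size by the design's sample-size factor: δ = d·√(n/2) = 1.09 × √(26/2) = 3.9301

δ ≈ 3.930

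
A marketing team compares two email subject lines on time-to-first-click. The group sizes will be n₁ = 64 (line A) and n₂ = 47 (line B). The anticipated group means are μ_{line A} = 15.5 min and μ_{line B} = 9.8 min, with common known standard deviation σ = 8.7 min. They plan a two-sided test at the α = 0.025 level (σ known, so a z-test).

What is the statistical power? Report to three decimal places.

Power ≈ 0.879

Standardized effect: d = |μ_{line A} − μ_{line B}| / σ = |15.5 − 9.8| / 8.7 = 0.6552
Noncentrality parameter: δ = d / √(1/n₁ + 1/n₂) = 0.6552 / √(1/64 + 1/47) = 3.4106
Critical value for a two-sided test at α = 0.025: z_{α/2} = 2.241.
Power = Φ(δ − 2.241) + Φ(−δ − 2.241) = Φ(1.169) + Φ(-5.652) = 0.8788 + 0.0000 = 0.8788.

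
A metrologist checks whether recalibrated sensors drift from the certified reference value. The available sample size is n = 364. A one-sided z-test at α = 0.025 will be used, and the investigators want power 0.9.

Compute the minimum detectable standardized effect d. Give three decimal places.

d ≈ 0.170

Need Φ(δ − 1.960) = 0.9, so δ = 1.960 + 1.282 = 3.242.
δ = d·√n ⇒ d = δ/√n = 3.242/√364 = 0.1699.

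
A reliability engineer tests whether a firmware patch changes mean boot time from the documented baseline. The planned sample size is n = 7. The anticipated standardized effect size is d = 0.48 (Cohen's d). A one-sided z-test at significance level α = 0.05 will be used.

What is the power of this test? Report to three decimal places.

Noncentrality parameter: δ = d·√n = 0.48 × √7 = 1.2700
One-sided α = 0.05 → critical value z_{0.05} = 1.645.
Power = P(Z > 1.645 − δ) = Φ(-0.375) = 0.3539.

Power ≈ 0.354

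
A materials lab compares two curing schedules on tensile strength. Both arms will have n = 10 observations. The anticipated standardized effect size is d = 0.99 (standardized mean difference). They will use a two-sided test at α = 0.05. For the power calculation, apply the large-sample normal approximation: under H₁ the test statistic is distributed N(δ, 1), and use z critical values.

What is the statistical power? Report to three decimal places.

Power ≈ 0.600

Noncentrality parameter: δ = d·√(n/2) = 0.99 × √(10/2) = 2.2137
Two-sided α = 0.05 → critical value z_{0.025} = 1.960.
Power = Φ(δ − 1.960) + Φ(−δ − 1.960) = Φ(0.254) + Φ(-4.174) = 0.6002 + 0.0000 = 0.6002.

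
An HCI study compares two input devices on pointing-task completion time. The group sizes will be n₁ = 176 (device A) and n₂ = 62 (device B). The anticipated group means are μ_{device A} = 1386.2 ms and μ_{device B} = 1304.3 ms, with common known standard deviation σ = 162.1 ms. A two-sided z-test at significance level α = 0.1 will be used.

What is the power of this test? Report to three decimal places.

Standardized effect: d = |μ_{device A} − μ_{device B}| / σ = |1386.2 − 1304.3| / 162.1 = 0.5052
Noncentrality parameter: δ = d / √(1/n₁ + 1/n₂) = 0.5052 / √(1/176 + 1/62) = 3.4211
Two-sided α = 0.1 → critical value z_{0.05} = 1.645.
Power = Φ(δ − 1.645) + Φ(−δ − 1.645) = Φ(1.776) + Φ(-5.066) = 0.9622 + 0.0000 = 0.9622.

Power ≈ 0.962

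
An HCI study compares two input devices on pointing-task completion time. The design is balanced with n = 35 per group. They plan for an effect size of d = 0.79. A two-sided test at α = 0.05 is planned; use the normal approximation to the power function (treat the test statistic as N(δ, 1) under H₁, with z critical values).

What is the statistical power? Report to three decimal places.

Power ≈ 0.911

Noncentrality parameter: δ = d·√(n/2) = 0.79 × √(35/2) = 3.3048
Critical value for a two-sided test at α = 0.05: z_{α/2} = 1.960.
Power = Φ(δ − 1.960) + Φ(−δ − 1.960) = Φ(1.345) + Φ(-5.265) = 0.9107 + 0.0000 = 0.9107.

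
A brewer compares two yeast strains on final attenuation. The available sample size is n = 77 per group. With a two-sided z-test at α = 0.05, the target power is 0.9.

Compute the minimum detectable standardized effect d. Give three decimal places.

d ≈ 0.522

Need Φ(δ − 1.960) = 0.9, so δ = 1.960 + 1.282 = 3.242.
(Lower-tail contribution to power is negligible for δ > 0.)
δ = d·√(n/2) ⇒ d = δ/√(n/2) = 3.242/√(77/2) = 0.5224.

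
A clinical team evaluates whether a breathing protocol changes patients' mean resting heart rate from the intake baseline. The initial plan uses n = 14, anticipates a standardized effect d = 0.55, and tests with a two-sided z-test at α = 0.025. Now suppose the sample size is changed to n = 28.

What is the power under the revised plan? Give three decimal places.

With n = 28: δ = d·√n = 0.55 × √28 = 2.9103. Critical value z_{0.0125} = 2.241.
Revised power = Φ(δ − 2.241) + Φ(−δ − 2.241) = Φ(0.669) + Φ(-5.152) = 0.7482 + 0.0000 = 0.7482.

Power ≈ 0.748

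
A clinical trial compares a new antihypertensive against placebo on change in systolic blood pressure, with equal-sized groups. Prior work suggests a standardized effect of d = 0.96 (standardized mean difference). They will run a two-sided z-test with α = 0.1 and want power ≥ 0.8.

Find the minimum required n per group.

n = 14 per group

For power 0.8 need Φ(δ − z_{0.05}) = 0.8, so δ = z_{0.05} + z_{0.20} = 1.645 + 0.842 = 2.486.
(The Φ(−δ − z_{α/2}) term is vanishingly small for δ > 0 and is dropped in the standard sample-size formula.)
δ = d·√(n/2) ⇒ n = 2(δ/d)² = 2 × (2.486 / 0.96)² = 13.42.
Round up to the next whole unit.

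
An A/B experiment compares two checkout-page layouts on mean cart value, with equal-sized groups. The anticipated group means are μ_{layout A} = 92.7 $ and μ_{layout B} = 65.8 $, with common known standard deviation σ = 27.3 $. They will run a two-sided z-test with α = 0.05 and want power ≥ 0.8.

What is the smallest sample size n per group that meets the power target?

Standardized effect: d = |μ_{layout A} − μ_{layout B}| / σ = |92.7 − 65.8| / 27.3 = 0.9853
For power 0.8 need Φ(δ − z_{0.025}) = 0.8, so δ = z_{0.025} + z_{0.20} = 1.960 + 0.842 = 2.802.
(For δ > 0 the lower-tail rejection region contributes negligibly to power, so the one-term inversion is standard.)
δ = d·√(n/2) ⇒ n = 2(δ/d)² = 2 × (2.802 / 0.9853)² = 16.17.
Round up to the next whole unit.

n = 17 per group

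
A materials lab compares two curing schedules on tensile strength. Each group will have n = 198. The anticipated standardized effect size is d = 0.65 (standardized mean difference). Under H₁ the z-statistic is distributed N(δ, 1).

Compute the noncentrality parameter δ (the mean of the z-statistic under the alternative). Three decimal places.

The noncentrality parameter scales effect size by the design's sample-size factor: δ = d·√(n/2) = 0.65 × √(198/2) = 6.4674

δ ≈ 6.467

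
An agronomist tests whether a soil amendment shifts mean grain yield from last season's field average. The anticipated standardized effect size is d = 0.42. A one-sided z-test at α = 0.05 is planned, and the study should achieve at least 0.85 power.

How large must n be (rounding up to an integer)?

n = 41

Set Φ(δ − 1.645) = 0.85; then δ − 1.645 = Φ⁻¹(0.85) = 1.036, giving δ = 2.681.
δ = d·√n ⇒ n = (δ/d)² = (2.681 / 0.42)² = 40.76.
Round up to the next whole unit.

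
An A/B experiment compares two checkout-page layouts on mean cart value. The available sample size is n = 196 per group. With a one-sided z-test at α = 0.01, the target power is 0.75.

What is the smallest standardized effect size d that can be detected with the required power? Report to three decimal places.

Required noncentrality: δ = z_{0.01} + z_{0.25} = 2.326 + 0.674 = 3.001.
δ = d·√(n/2) ⇒ d = δ/√(n/2) = 3.001/√(196/2) = 0.3031.

d ≈ 0.303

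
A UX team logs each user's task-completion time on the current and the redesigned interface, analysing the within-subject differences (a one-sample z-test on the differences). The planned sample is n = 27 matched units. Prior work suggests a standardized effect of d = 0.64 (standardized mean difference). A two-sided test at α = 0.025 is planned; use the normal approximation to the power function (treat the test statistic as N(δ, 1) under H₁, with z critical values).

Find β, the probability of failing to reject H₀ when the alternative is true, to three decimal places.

Noncentrality parameter: λ = d·√n = 0.64 × √27 = 3.3255
Two-sided α = 0.025 → critical value z_{0.0125} = 2.241.
Power = Φ(λ − 2.241) + Φ(−λ − 2.241) = Φ(1.084) + Φ(-5.567) = 0.8608 + 0.0000 = 0.8608.
Type II error: β = 1 − power = 1 − 0.8608 = 0.1392.

β ≈ 0.139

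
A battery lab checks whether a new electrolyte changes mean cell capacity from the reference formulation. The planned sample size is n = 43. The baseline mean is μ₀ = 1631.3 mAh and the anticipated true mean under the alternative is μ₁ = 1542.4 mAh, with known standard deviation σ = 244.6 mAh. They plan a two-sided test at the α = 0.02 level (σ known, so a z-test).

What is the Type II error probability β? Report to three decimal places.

β ≈ 0.477

Standardized effect: d = |μ₁ − μ₀| / σ = |1542.4 − 1631.3| / 244.6 = 0.3635
Noncentrality parameter: λ = d·√n = 0.3635 × √43 = 2.3833
Critical value for a two-sided test at α = 0.02: z_{α/2} = 2.326.
Power = Φ(λ − 2.326) + Φ(−λ − 2.326) = Φ(0.057) + Φ(-4.710) = 0.5227 + 0.0000 = 0.5227.
Type II error: β = 1 − power = 1 − 0.5227 = 0.4773.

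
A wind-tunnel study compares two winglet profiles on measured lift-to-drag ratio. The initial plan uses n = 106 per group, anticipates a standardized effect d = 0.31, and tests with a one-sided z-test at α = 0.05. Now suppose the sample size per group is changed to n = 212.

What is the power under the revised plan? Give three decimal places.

With n = 212 per group: δ = d·√(n/2) = 0.31 × √(212/2) = 3.1916. Critical value z_{0.05} = 1.645.
Revised power = P(Z > 1.645 − δ) = Φ(1.547) = 0.9390.

Power ≈ 0.939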